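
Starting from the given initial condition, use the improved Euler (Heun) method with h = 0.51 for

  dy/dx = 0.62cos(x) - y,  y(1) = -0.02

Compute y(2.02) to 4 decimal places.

-0.0397

Heun: k1 = f(x_n, y_n); k2 = f(x_n + h, y_n + h·k1); y_{n+1} = y_n + (h/2)·(k1 + k2).
x=1.000000, y=-0.020000:
  k1 = f(1.000000, -0.020000) = 0.354987
  k2 = f(1.510000, 0.161044) = -0.123373
  y ← -0.020000 + (0.51/2)·(0.354987 + (-0.123373)) = 0.039062
x=1.510000, y=0.039062:
  k1 = f(1.510000, 0.039062) = -0.001391
  k2 = f(2.020000, 0.038352) = -0.307586
  y ← 0.039062 + (0.51/2)·(-0.001391 + (-0.307586)) = -0.039728
y(2.02) ≈ -0.0397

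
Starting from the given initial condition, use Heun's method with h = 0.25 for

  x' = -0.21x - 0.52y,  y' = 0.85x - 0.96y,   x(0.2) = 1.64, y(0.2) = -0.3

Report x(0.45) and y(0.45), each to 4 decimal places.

1.5668, 0.0650

Heun on (x,y): k1 = f(t_n, state_n); k2 = f(t_n + h, state_n + h·k1); state_{n+1} = state_n + (h/2)·(k1 + k2).
0.200000: (1.640000, -0.300000)
  k1 = (-0.188400, 1.682000)
  predictor → (1.592900, 0.120500)
  k2 = (-0.397169, 1.238285)
  → (1.566804, 0.065036)
(x(0.45), y(0.45)) ≈ (1.5668, 0.0650)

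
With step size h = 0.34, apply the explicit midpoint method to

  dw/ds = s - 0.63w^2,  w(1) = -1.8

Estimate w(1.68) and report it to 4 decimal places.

Midpoint: k1 = f(s_n, w_n); k2 = f(s_n + h/2, w_n + (h/2)·k1); w_{n+1} = w_n + h·k2.
s=1.000000, w=-1.800000:
  k1 = f(1.000000, -1.800000) = -1.041200
  k2 = f(1.170000, -1.977004) = -1.292383
  w ← -1.800000 + 0.34·(-1.292383) = -2.239410
s=1.340000, w=-2.239410:
  k1 = f(1.340000, -2.239410) = -1.819424
  k2 = f(1.510000, -2.548712) = -2.582439
  w ← -2.239410 + 0.34·(-2.582439) = -3.117440
w(1.68) ≈ -3.1174

-3.1174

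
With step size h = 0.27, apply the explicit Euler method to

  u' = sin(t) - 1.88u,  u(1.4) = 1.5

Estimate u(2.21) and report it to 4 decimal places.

0.6277

Euler: u_{n+1} = u_n + h·f(t_n, u_n).
t=1.400000, u=1.500000: f=-1.834550 → u ← 1.500000 + 0.27·(-1.834550) = 1.004671
t=1.670000, u=1.004671: f=-0.893699 → u ← 1.004671 + 0.27·(-0.893699) = 0.763373
t=1.940000, u=0.763373: f=-0.502526 → u ← 0.763373 + 0.27·(-0.502526) = 0.627691
u(2.21) ≈ 0.6277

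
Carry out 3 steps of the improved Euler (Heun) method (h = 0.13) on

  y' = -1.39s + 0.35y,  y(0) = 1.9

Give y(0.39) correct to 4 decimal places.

Heun: k1 = f(s_n, y_n); k2 = f(s_n + h, y_n + h·k1); y_{n+1} = y_n + (h/2)·(k1 + k2).
s=0.000000, y=1.900000:
  k1 = f(0.000000, 1.900000) = 0.665000
  k2 = f(0.130000, 1.986450) = 0.514557
  y ← 1.900000 + (0.13/2)·(0.665000 + 0.514557) = 1.976671
s=0.130000, y=1.976671:
  k1 = f(0.130000, 1.976671) = 0.511135
  k2 = f(0.260000, 2.043119) = 0.353692
  y ← 1.976671 + (0.13/2)·(0.511135 + 0.353692) = 2.032885
s=0.260000, y=2.032885:
  k1 = f(0.260000, 2.032885) = 0.350110
  k2 = f(0.390000, 2.078399) = 0.185340
  y ← 2.032885 + (0.13/2)·(0.350110 + 0.185340) = 2.067689
y(0.39) ≈ 2.0677

2.0677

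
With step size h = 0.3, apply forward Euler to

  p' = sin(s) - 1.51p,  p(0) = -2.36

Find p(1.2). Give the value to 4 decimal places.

0.1429

Euler: p_{n+1} = p_n + h·f(s_n, p_n).
s=0.000000, p=-2.360000: f=3.563600 → p ← -2.360000 + 0.3·3.563600 = -1.290920
s=0.300000, p=-1.290920: f=2.244809 → p ← -1.290920 + 0.3·2.244809 = -0.617477
s=0.600000, p=-0.617477: f=1.497033 → p ← -0.617477 + 0.3·1.497033 = -0.168367
s=0.900000, p=-0.168367: f=1.037561 → p ← -0.168367 + 0.3·1.037561 = 0.142901
p(1.2) ≈ 0.1429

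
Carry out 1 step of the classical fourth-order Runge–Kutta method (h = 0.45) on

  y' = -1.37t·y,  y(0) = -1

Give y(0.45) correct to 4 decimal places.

RK4: k1 = f(t_n, y_n); k2 = f(t_n + h/2, y_n + (h/2)·k1); k3 = f(t_n + h/2, y_n + (h/2)·k2); k4 = f(t_n + h, y_n + h·k3); y_{n+1} = y_n + (h/6)·(k1 + 2k2 + 2k3 + k4).
t=0.000000, y=-1.000000:
  k1 = f(0.000000, -1.000000) = 0.000000
  k2 = f(0.225000, -1.000000) = 0.308250
  k3 = f(0.225000, -0.930644) = 0.286871
  k4 = f(0.450000, -0.870908) = 0.536915
  y ← -1.000000 + (0.45/6)·(k1 + 2k2 + 2k3 + k4) = -0.870463
y(0.45) ≈ -0.8705

-0.8705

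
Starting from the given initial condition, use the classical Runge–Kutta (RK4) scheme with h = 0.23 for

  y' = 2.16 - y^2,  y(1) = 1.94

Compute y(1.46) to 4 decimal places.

RK4: k1 = f(t_n, y_n); k2 = f(t_n + h/2, y_n + (h/2)·k1); k3 = f(t_n + h/2, y_n + (h/2)·k2); k4 = f(t_n + h, y_n + h·k3); y_{n+1} = y_n + (h/6)·(k1 + 2k2 + 2k3 + k4).
t=1.000000, y=1.940000:
  k1 = f(1.000000, 1.940000) = -1.603600
  k2 = f(1.115000, 1.755586) = -0.922082
  k3 = f(1.115000, 1.833961) = -1.203411
  k4 = f(1.230000, 1.663215) = -0.606285
  y ← 1.940000 + (0.23/6)·(k1 + 2k2 + 2k3 + k4) = 1.692333
t=1.230000, y=1.692333:
  k1 = f(1.230000, 1.692333) = -0.703992
  k2 = f(1.345000, 1.611374) = -0.436527
  k3 = f(1.345000, 1.642133) = -0.536600
  k4 = f(1.460000, 1.568915) = -0.301495
  y ← 1.692333 + (0.23/6)·(k1 + 2k2 + 2k3 + k4) = 1.579183
y(1.46) ≈ 1.5792

1.5792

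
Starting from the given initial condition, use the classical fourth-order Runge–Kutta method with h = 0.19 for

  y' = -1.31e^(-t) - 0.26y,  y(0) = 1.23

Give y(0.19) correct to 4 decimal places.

0.9497

RK4: k1 = f(t_n, y_n); k2 = f(t_n + h/2, y_n + (h/2)·k1); k3 = f(t_n + h/2, y_n + (h/2)·k2); k4 = f(t_n + h, y_n + h·k3); y_{n+1} = y_n + (h/6)·(k1 + 2k2 + 2k3 + k4).
t=0.000000, y=1.230000:
  k1 = f(0.000000, 1.230000) = -1.629800
  k2 = f(0.095000, 1.075169) = -1.470822
  k3 = f(0.095000, 1.090272) = -1.474749
  k4 = f(0.190000, 0.949798) = -1.330264
  y ← 1.230000 + (0.19/6)·(k1 + 2k2 + 2k3 + k4) = 0.949712
y(0.19) ≈ 0.9497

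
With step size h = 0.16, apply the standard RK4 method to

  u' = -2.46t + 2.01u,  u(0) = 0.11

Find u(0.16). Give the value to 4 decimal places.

RK4: k1 = f(t_n, u_n); k2 = f(t_n + h/2, u_n + (h/2)·k1); k3 = f(t_n + h/2, u_n + (h/2)·k2); k4 = f(t_n + h, u_n + h·k3); u_{n+1} = u_n + (h/6)·(k1 + 2k2 + 2k3 + k4).
t=0.000000, u=0.110000:
  k1 = f(0.000000, 0.110000) = 0.221100
  k2 = f(0.080000, 0.127688) = 0.059853
  k3 = f(0.080000, 0.114788) = 0.033924
  k4 = f(0.160000, 0.115428) = -0.161590
  u ← 0.110000 + (0.16/6)·(k1 + 2k2 + 2k3 + k4) = 0.116588
u(0.16) ≈ 0.1166

0.1166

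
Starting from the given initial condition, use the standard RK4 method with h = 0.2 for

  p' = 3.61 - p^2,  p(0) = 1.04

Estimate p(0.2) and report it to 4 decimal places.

RK4: k1 = f(t_n, p_n); k2 = f(t_n + h/2, p_n + (h/2)·k1); k3 = f(t_n + h/2, p_n + (h/2)·k2); k4 = f(t_n + h, p_n + h·k3); p_{n+1} = p_n + (h/6)·(k1 + 2k2 + 2k3 + k4).
t=0.000000, p=1.040000:
  k1 = f(0.000000, 1.040000) = 2.528400
  k2 = f(0.100000, 1.292840) = 1.938565
  k3 = f(0.100000, 1.233856) = 2.087598
  k4 = f(0.200000, 1.457520) = 1.485636
  p ← 1.040000 + (0.2/6)·(k1 + 2k2 + 2k3 + k4) = 1.442212
p(0.2) ≈ 1.4422

1.4422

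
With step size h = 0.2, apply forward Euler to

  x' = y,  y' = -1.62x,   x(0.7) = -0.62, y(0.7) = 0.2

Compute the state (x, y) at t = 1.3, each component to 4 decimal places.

-0.3821, 0.7507

Euler on (x,y): x_{n+1} = x_n + h·x', y_{n+1} = y_n + h·y'.
0.700000: (-0.620000, 0.200000); f=(0.200000, 1.004400) → (-0.580000, 0.400880)
0.900000: (-0.580000, 0.400880); f=(0.400880, 0.939600) → (-0.499824, 0.588800)
1.100000: (-0.499824, 0.588800); f=(0.588800, 0.809715) → (-0.382064, 0.750743)
(x(1.3), y(1.3)) ≈ (-0.3821, 0.7507)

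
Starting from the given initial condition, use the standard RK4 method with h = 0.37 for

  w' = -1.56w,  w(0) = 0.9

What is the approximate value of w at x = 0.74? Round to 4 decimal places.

RK4: k1 = f(x_n, w_n); k2 = f(x_n + h/2, w_n + (h/2)·k1); k3 = f(x_n + h/2, w_n + (h/2)·k2); k4 = f(x_n + h, w_n + h·k3); w_{n+1} = w_n + (h/6)·(k1 + 2k2 + 2k3 + k4).
x=0.000000, w=0.900000:
  k1 = f(0.000000, 0.900000) = -1.404000
  k2 = f(0.185000, 0.640260) = -0.998806
  k3 = f(0.185000, 0.715221) = -1.115745
  k4 = f(0.370000, 0.487174) = -0.759992
  w ← 0.900000 + (0.37/6)·(k1 + 2k2 + 2k3 + k4) = 0.505759
x=0.370000, w=0.505759:
  k1 = f(0.370000, 0.505759) = -0.788984
  k2 = f(0.555000, 0.359797) = -0.561284
  k3 = f(0.555000, 0.401922) = -0.626998
  k4 = f(0.740000, 0.273770) = -0.427081
  w ← 0.505759 + (0.37/6)·(k1 + 2k2 + 2k3 + k4) = 0.284214
w(0.74) ≈ 0.2842

0.2842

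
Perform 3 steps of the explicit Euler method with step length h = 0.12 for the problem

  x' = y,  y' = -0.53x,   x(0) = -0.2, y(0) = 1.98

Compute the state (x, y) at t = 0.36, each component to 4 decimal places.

0.5156, 1.9727

Euler on (x,y): x_{n+1} = x_n + h·x', y_{n+1} = y_n + h·y'.
0.000000: (-0.200000, 1.980000); f=(1.980000, 0.106000) → (0.037600, 1.992720)
0.120000: (0.037600, 1.992720); f=(1.992720, -0.019928) → (0.276726, 1.990329)
0.240000: (0.276726, 1.990329); f=(1.990329, -0.146665) → (0.515566, 1.972729)
(x(0.36), y(0.36)) ≈ (0.5156, 1.9727)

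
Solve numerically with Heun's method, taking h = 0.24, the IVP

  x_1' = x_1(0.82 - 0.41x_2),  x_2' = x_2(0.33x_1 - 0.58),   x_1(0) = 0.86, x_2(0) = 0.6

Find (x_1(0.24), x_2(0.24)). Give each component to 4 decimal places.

Heun on (x_1,x_2): k1 = f(s_n, state_n); k2 = f(s_n + h, state_n + h·k1); state_{n+1} = state_n + (h/2)·(k1 + k2).
0.000000: (0.860000, 0.600000)
  k1 = (0.493640, -0.177720)
  predictor → (0.978474, 0.557347)
  k2 = (0.578755, -0.143296)
  → (0.988687, 0.561478)
(x_1(0.24), x_2(0.24)) ≈ (0.9887, 0.5615)

0.9887, 0.5615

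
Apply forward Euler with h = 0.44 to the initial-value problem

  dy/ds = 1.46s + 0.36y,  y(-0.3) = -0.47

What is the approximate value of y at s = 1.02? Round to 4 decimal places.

Euler: y_{n+1} = y_n + h·f(s_n, y_n).
s=-0.300000, y=-0.470000: f=-0.607200 → y ← -0.470000 + 0.44·(-0.607200) = -0.737168
s=0.140000, y=-0.737168: f=-0.060980 → y ← -0.737168 + 0.44·(-0.060980) = -0.763999
s=0.580000, y=-0.763999: f=0.571760 → y ← -0.763999 + 0.44·0.571760 = -0.512425
y(1.02) ≈ -0.5124

-0.5124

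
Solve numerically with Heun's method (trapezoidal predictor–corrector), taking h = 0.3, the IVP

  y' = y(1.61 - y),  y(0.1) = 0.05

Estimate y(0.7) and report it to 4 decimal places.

Heun: k1 = f(x_n, y_n); k2 = f(x_n + h, y_n + h·k1); y_{n+1} = y_n + (h/2)·(k1 + k2).
x=0.100000, y=0.050000:
  k1 = f(0.100000, 0.050000) = 0.078000
  k2 = f(0.400000, 0.073400) = 0.112786
  y ← 0.050000 + (0.3/2)·(0.078000 + 0.112786) = 0.078618
x=0.400000, y=0.078618:
  k1 = f(0.400000, 0.078618) = 0.120394
  k2 = f(0.700000, 0.114736) = 0.171561
  y ← 0.078618 + (0.3/2)·(0.120394 + 0.171561) = 0.122411
y(0.7) ≈ 0.1224

0.1224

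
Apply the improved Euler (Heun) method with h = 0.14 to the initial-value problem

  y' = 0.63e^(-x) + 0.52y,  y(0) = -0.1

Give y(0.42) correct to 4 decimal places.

Heun: k1 = f(x_n, y_n); k2 = f(x_n + h, y_n + h·k1); y_{n+1} = y_n + (h/2)·(k1 + k2).
x=0.000000, y=-0.100000:
  k1 = f(0.000000, -0.100000) = 0.578000
  k2 = f(0.140000, -0.019080) = 0.537774
  y ← -0.100000 + (0.14/2)·(0.578000 + 0.537774) = -0.021896
x=0.140000, y=-0.021896:
  k1 = f(0.140000, -0.021896) = 0.536310
  k2 = f(0.280000, 0.053188) = 0.503801
  y ← -0.021896 + (0.14/2)·(0.536310 + 0.503801) = 0.050912
x=0.280000, y=0.050912:
  k1 = f(0.280000, 0.050912) = 0.502618
  k2 = f(0.420000, 0.121278) = 0.477004
  y ← 0.050912 + (0.14/2)·(0.502618 + 0.477004) = 0.119486
y(0.42) ≈ 0.1195

0.1195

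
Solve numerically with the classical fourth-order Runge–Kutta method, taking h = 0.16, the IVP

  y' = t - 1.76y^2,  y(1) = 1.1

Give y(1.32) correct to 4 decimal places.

RK4: k1 = f(t_n, y_n); k2 = f(t_n + h/2, y_n + (h/2)·k1); k3 = f(t_n + h/2, y_n + (h/2)·k2); k4 = f(t_n + h, y_n + h·k3); y_{n+1} = y_n + (h/6)·(k1 + 2k2 + 2k3 + k4).
t=1.000000, y=1.100000:
  k1 = f(1.000000, 1.100000) = -1.129600
  k2 = f(1.080000, 1.009632) = -0.714068
  k3 = f(1.080000, 1.042875) = -0.834154
  k4 = f(1.160000, 0.966535) = -0.484176
  y ← 1.100000 + (0.16/6)·(k1 + 2k2 + 2k3 + k4) = 0.974394
t=1.160000, y=0.974394:
  k1 = f(1.160000, 0.974394) = -0.511021
  k2 = f(1.240000, 0.933512) = -0.293744
  k3 = f(1.240000, 0.950895) = -0.351393
  k4 = f(1.320000, 0.918171) = -0.163748
  y ← 0.974394 + (0.16/6)·(k1 + 2k2 + 2k3 + k4) = 0.921993
y(1.32) ≈ 0.9220

0.9220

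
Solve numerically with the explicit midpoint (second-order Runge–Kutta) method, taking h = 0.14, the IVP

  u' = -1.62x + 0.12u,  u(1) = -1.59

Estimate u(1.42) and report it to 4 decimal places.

Midpoint: k1 = f(x_n, u_n); k2 = f(x_n + h/2, u_n + (h/2)·k1); u_{n+1} = u_n + h·k2.
x=1.000000, u=-1.590000:
  k1 = f(1.000000, -1.590000) = -1.810800
  k2 = f(1.070000, -1.716756) = -1.939411
  u ← -1.590000 + 0.14·(-1.939411) = -1.861518
x=1.140000, u=-1.861518:
  k1 = f(1.140000, -1.861518) = -2.070182
  k2 = f(1.210000, -2.006430) = -2.200972
  u ← -1.861518 + 0.14·(-2.200972) = -2.169654
x=1.280000, u=-2.169654:
  k1 = f(1.280000, -2.169654) = -2.333958
  k2 = f(1.350000, -2.333031) = -2.466964
  u ← -2.169654 + 0.14·(-2.466964) = -2.515028
u(1.42) ≈ -2.5150

-2.5150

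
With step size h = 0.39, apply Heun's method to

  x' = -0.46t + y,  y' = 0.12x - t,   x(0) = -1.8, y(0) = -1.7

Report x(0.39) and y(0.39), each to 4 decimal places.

-2.5144, -1.8758

Heun on (x,y): k1 = f(t_n, state_n); k2 = f(t_n + h, state_n + h·k1); state_{n+1} = state_n + (h/2)·(k1 + k2).
0.000000: (-1.800000, -1.700000)
  k1 = (-1.700000, -0.216000)
  predictor → (-2.463000, -1.784240)
  k2 = (-1.963640, -0.685560)
  → (-2.514410, -1.875804)
(x(0.39), y(0.39)) ≈ (-2.5144, -1.8758)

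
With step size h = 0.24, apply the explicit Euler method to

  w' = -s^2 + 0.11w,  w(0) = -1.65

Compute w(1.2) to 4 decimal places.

Euler: w_{n+1} = w_n + h·f(s_n, w_n).
s=0.000000, w=-1.650000: f=-0.181500 → w ← -1.650000 + 0.24·(-0.181500) = -1.693560
s=0.240000, w=-1.693560: f=-0.243892 → w ← -1.693560 + 0.24·(-0.243892) = -1.752094
s=0.480000, w=-1.752094: f=-0.423130 → w ← -1.752094 + 0.24·(-0.423130) = -1.853645
s=0.720000, w=-1.853645: f=-0.722301 → w ← -1.853645 + 0.24·(-0.722301) = -2.026998
s=0.960000, w=-2.026998: f=-1.144570 → w ← -2.026998 + 0.24·(-1.144570) = -2.301694
w(1.2) ≈ -2.3017

-2.3017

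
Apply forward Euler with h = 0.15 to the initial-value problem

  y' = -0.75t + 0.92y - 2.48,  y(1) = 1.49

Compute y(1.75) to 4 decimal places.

-0.5398

Euler: y_{n+1} = y_n + h·f(t_n, y_n).
t=1.000000, y=1.490000: f=-1.859200 → y ← 1.490000 + 0.15·(-1.859200) = 1.211120
t=1.150000, y=1.211120: f=-2.228270 → y ← 1.211120 + 0.15·(-2.228270) = 0.876880
t=1.300000, y=0.876880: f=-2.648271 → y ← 0.876880 + 0.15·(-2.648271) = 0.479639
t=1.450000, y=0.479639: f=-3.126232 → y ← 0.479639 + 0.15·(-3.126232) = 0.010704
t=1.600000, y=0.010704: f=-3.670152 → y ← 0.010704 + 0.15·(-3.670152) = -0.539819
y(1.75) ≈ -0.5398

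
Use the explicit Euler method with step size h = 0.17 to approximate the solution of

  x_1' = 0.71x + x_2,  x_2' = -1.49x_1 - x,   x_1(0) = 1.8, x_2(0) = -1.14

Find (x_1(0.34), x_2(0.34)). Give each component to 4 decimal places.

1.3554, -2.0317

Euler on (x_1,x_2): x_1_{n+1} = x_1_n + h·x_1', x_2_{n+1} = x_2_n + h·x_2'.
0.000000: (1.800000, -1.140000); f=(-1.140000, -2.682000) → (1.606200, -1.595940)
0.170000: (1.606200, -1.595940); f=(-1.475240, -2.563238) → (1.355409, -2.031690)
(x_1(0.34), x_2(0.34)) ≈ (1.3554, -2.0317)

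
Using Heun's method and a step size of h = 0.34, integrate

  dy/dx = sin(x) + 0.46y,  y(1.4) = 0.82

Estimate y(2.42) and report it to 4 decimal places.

Heun: k1 = f(x_n, y_n); k2 = f(x_n + h, y_n + h·k1); y_{n+1} = y_n + (h/2)·(k1 + k2).
x=1.400000, y=0.820000:
  k1 = f(1.400000, 0.820000) = 1.362650
  k2 = f(1.740000, 1.283301) = 1.576038
  y ← 0.820000 + (0.34/2)·(1.362650 + 1.576038) = 1.319577
x=1.740000, y=1.319577:
  k1 = f(1.740000, 1.319577) = 1.592725
  k2 = f(2.080000, 1.861103) = 1.729240
  y ← 1.319577 + (0.34/2)·(1.592725 + 1.729240) = 1.884311
x=2.080000, y=1.884311:
  k1 = f(2.080000, 1.884311) = 1.739916
  k2 = f(2.420000, 2.475882) = 1.799487
  y ← 1.884311 + (0.34/2)·(1.739916 + 1.799487) = 2.486009
y(2.42) ≈ 2.4860

2.4860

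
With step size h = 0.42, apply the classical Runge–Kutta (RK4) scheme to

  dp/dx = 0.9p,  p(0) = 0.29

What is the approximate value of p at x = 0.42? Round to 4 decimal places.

0.4232

RK4: k1 = f(x_n, p_n); k2 = f(x_n + h/2, p_n + (h/2)·k1); k3 = f(x_n + h/2, p_n + (h/2)·k2); k4 = f(x_n + h, p_n + h·k3); p_{n+1} = p_n + (h/6)·(k1 + 2k2 + 2k3 + k4).
x=0.000000, p=0.290000:
  k1 = f(0.000000, 0.290000) = 0.261000
  k2 = f(0.210000, 0.344810) = 0.310329
  k3 = f(0.210000, 0.355169) = 0.319652
  k4 = f(0.420000, 0.424254) = 0.381829
  p ← 0.290000 + (0.42/6)·(k1 + 2k2 + 2k3 + k4) = 0.423195
p(0.42) ≈ 0.4232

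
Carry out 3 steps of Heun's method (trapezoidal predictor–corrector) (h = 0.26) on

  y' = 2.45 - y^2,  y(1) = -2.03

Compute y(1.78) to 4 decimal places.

-24.5434

Heun: k1 = f(s_n, y_n); k2 = f(s_n + h, y_n + h·k1); y_{n+1} = y_n + (h/2)·(k1 + k2).
s=1.000000, y=-2.030000:
  k1 = f(1.000000, -2.030000) = -1.670900
  k2 = f(1.260000, -2.464434) = -3.623435
  y ← -2.030000 + (0.26/2)·(-1.670900 + (-3.623435)) = -2.718264
s=1.260000, y=-2.718264:
  k1 = f(1.260000, -2.718264) = -4.938957
  k2 = f(1.520000, -4.002392) = -13.569144
  y ← -2.718264 + (0.26/2)·(-4.938957 + (-13.569144)) = -5.124317
s=1.520000, y=-5.124317:
  k1 = f(1.520000, -5.124317) = -23.808621
  k2 = f(1.780000, -11.314558) = -125.569224
  y ← -5.124317 + (0.26/2)·(-23.808621 + (-125.569224)) = -24.543436
y(1.78) ≈ -24.5434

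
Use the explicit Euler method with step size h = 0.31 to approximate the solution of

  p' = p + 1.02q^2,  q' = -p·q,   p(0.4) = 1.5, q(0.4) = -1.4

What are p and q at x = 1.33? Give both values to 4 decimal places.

4.6751, 0.0156

Euler on (p,q): p_{n+1} = p_n + h·p', q_{n+1} = q_n + h·q'.
0.400000: (1.500000, -1.400000); f=(3.499200, 2.100000) → (2.584752, -0.749000)
0.710000: (2.584752, -0.749000); f=(3.156973, 1.935979) → (3.563414, -0.148846)
1.020000: (3.563414, -0.148846); f=(3.586012, 0.530401) → (4.675077, 0.015578)
(p(1.33), q(1.33)) ≈ (4.6751, 0.0156)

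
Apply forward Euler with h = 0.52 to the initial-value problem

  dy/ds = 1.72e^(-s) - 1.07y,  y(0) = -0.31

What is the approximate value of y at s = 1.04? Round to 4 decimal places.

0.8675

Euler: y_{n+1} = y_n + h·f(s_n, y_n).
s=0.000000, y=-0.310000: f=2.051700 → y ← -0.310000 + 0.52·2.051700 = 0.756884
s=0.520000, y=0.756884: f=0.212709 → y ← 0.756884 + 0.52·0.212709 = 0.867493
y(1.04) ≈ 0.8675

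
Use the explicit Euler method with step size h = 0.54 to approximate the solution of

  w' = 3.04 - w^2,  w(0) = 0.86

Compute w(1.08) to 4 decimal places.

Euler: w_{n+1} = w_n + h·f(x_n, w_n).
x=0.000000, w=0.860000: f=2.300400 → w ← 0.860000 + 0.54·2.300400 = 2.102216
x=0.540000, w=2.102216: f=-1.379312 → w ← 2.102216 + 0.54·(-1.379312) = 1.357387
w(1.08) ≈ 1.3574

1.3574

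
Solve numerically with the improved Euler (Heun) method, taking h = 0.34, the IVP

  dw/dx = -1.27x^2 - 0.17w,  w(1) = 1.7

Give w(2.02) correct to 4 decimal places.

Heun: k1 = f(x_n, w_n); k2 = f(x_n + h, w_n + h·k1); w_{n+1} = w_n + (h/2)·(k1 + k2).
x=1.000000, w=1.700000:
  k1 = f(1.000000, 1.700000) = -1.559000
  k2 = f(1.340000, 1.169940) = -2.479302
  w ← 1.700000 + (0.34/2)·(-1.559000 + (-2.479302)) = 1.013489
x=1.340000, w=1.013489:
  k1 = f(1.340000, 1.013489) = -2.452705
  k2 = f(1.680000, 0.179569) = -3.614975
  w ← 1.013489 + (0.34/2)·(-2.452705 + (-3.614975)) = -0.018017
x=1.680000, w=-0.018017:
  k1 = f(1.680000, -0.018017) = -3.581385
  k2 = f(2.020000, -1.235688) = -4.972041
  w ← -0.018017 + (0.34/2)·(-3.581385 + (-4.972041)) = -1.472099
w(2.02) ≈ -1.4721

-1.4721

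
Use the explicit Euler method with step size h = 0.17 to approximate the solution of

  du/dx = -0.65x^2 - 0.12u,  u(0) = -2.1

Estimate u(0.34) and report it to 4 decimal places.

-2.0184

Euler: u_{n+1} = u_n + h·f(x_n, u_n).
x=0.000000, u=-2.100000: f=0.252000 → u ← -2.100000 + 0.17·0.252000 = -2.057160
x=0.170000, u=-2.057160: f=0.228074 → u ← -2.057160 + 0.17·0.228074 = -2.018387
u(0.34) ≈ -2.0184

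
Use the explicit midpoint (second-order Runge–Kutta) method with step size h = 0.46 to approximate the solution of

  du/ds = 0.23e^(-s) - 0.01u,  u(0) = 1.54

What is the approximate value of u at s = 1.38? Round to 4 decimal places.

1.6880

Midpoint: k1 = f(s_n, u_n); k2 = f(s_n + h/2, u_n + (h/2)·k1); u_{n+1} = u_n + h·k2.
s=0.000000, u=1.540000:
  k1 = f(0.000000, 1.540000) = 0.214600
  k2 = f(0.230000, 1.589358) = 0.166849
  u ← 1.540000 + 0.46·0.166849 = 1.616751
s=0.460000, u=1.616751:
  k1 = f(0.460000, 1.616751) = 0.129028
  k2 = f(0.690000, 1.646427) = 0.098898
  u ← 1.616751 + 0.46·0.098898 = 1.662244
s=0.920000, u=1.662244:
  k1 = f(0.920000, 1.662244) = 0.075037
  k2 = f(1.150000, 1.679502) = 0.056031
  u ← 1.662244 + 0.46·0.056031 = 1.688018
u(1.38) ≈ 1.6880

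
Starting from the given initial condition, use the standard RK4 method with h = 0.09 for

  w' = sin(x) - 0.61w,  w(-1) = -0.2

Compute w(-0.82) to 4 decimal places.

-0.3134

RK4: k1 = f(x_n, w_n); k2 = f(x_n + h/2, w_n + (h/2)·k1); k3 = f(x_n + h/2, w_n + (h/2)·k2); k4 = f(x_n + h, w_n + h·k3); w_{n+1} = w_n + (h/6)·(k1 + 2k2 + 2k3 + k4).
x=-1.000000, w=-0.200000:
  k1 = f(-1.000000, -0.200000) = -0.719471
  k2 = f(-0.955000, -0.232376) = -0.674564
  k3 = f(-0.955000, -0.230355) = -0.675797
  k4 = f(-0.910000, -0.260822) = -0.630402
  w ← -0.200000 + (0.09/6)·(k1 + 2k2 + 2k3 + k4) = -0.260759
x=-0.910000, w=-0.260759:
  k1 = f(-0.910000, -0.260759) = -0.630441
  k2 = f(-0.865000, -0.289129) = -0.584727
  k3 = f(-0.865000, -0.287072) = -0.585982
  k4 = f(-0.820000, -0.313497) = -0.539912
  w ← -0.260759 + (0.09/6)·(k1 + 2k2 + 2k3 + k4) = -0.313435
w(-0.82) ≈ -0.3134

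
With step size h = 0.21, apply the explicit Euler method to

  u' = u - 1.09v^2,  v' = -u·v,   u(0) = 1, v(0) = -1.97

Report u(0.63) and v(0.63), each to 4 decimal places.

Euler on (u,v): u_{n+1} = u_n + h·u', v_{n+1} = v_n + h·v'.
0.000000: (1.000000, -1.970000); f=(-3.230181, 1.970000) → (0.321662, -1.556300)
0.210000: (0.321662, -1.556300); f=(-2.318394, 0.500603) → (-0.165201, -1.451173)
0.420000: (-0.165201, -1.451173); f=(-2.460637, -0.239735) → (-0.681934, -1.501518)
(u(0.63), v(0.63)) ≈ (-0.6819, -1.5015)

-0.6819, -1.5015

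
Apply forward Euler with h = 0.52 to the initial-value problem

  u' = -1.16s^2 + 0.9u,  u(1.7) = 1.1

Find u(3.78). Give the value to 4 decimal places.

-19.8714

Euler: u_{n+1} = u_n + h·f(s_n, u_n).
s=1.700000, u=1.100000: f=-2.362400 → u ← 1.100000 + 0.52·(-2.362400) = -0.128448
s=2.220000, u=-0.128448: f=-5.832547 → u ← -0.128448 + 0.52·(-5.832547) = -3.161373
s=2.740000, u=-3.161373: f=-11.554051 → u ← -3.161373 + 0.52·(-11.554051) = -9.169479
s=3.260000, u=-9.169479: f=-20.580547 → u ← -9.169479 + 0.52·(-20.580547) = -19.871364
u(3.78) ≈ -19.8714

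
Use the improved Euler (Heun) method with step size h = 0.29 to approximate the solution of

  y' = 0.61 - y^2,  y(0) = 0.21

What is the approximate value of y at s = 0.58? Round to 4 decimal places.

Heun: k1 = f(s_n, y_n); k2 = f(s_n + h, y_n + h·k1); y_{n+1} = y_n + (h/2)·(k1 + k2).
s=0.000000, y=0.210000:
  k1 = f(0.000000, 0.210000) = 0.565900
  k2 = f(0.290000, 0.374111) = 0.470041
  y ← 0.210000 + (0.29/2)·(0.565900 + 0.470041) = 0.360211
s=0.290000, y=0.360211:
  k1 = f(0.290000, 0.360211) = 0.480248
  k2 = f(0.580000, 0.499483) = 0.360516
  y ← 0.360211 + (0.29/2)·(0.480248 + 0.360516) = 0.482122
y(0.58) ≈ 0.4821

0.4821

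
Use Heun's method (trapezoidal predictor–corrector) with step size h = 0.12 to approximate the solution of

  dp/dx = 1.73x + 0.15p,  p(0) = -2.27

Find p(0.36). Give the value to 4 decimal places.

Heun: k1 = f(x_n, p_n); k2 = f(x_n + h, p_n + h·k1); p_{n+1} = p_n + (h/2)·(k1 + k2).
x=0.000000, p=-2.270000:
  k1 = f(0.000000, -2.270000) = -0.340500
  k2 = f(0.120000, -2.310860) = -0.139029
  p ← -2.270000 + (0.12/2)·(-0.340500 + (-0.139029)) = -2.298772
x=0.120000, p=-2.298772:
  k1 = f(0.120000, -2.298772) = -0.137216
  k2 = f(0.240000, -2.315238) = 0.067914
  p ← -2.298772 + (0.12/2)·(-0.137216 + 0.067914) = -2.302930
x=0.240000, p=-2.302930:
  k1 = f(0.240000, -2.302930) = 0.069761
  k2 = f(0.360000, -2.294559) = 0.278616
  p ← -2.302930 + (0.12/2)·(0.069761 + 0.278616) = -2.282027
p(0.36) ≈ -2.2820

-2.2820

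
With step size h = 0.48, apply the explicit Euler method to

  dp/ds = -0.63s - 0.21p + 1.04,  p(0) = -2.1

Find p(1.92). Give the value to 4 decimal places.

Euler: p_{n+1} = p_n + h·f(s_n, p_n).
s=0.000000, p=-2.100000: f=1.481000 → p ← -2.100000 + 0.48·1.481000 = -1.389120
s=0.480000, p=-1.389120: f=1.029315 → p ← -1.389120 + 0.48·1.029315 = -0.895049
s=0.960000, p=-0.895049: f=0.623160 → p ← -0.895049 + 0.48·0.623160 = -0.595932
s=1.440000, p=-0.595932: f=0.257946 → p ← -0.595932 + 0.48·0.257946 = -0.472118
p(1.92) ≈ -0.4721

-0.4721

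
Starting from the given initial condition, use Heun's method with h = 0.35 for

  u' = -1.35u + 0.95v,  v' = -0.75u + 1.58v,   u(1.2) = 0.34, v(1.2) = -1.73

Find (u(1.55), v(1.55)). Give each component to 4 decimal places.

Heun on (u,v): k1 = f(t_n, state_n); k2 = f(t_n + h, state_n + h·k1); state_{n+1} = state_n + (h/2)·(k1 + k2).
1.200000: (0.340000, -1.730000)
  k1 = (-2.102500, -2.988400)
  predictor → (-0.395875, -2.775940)
  k2 = (-2.102712, -4.089079)
  → (-0.395912, -2.968559)
(u(1.55), v(1.55)) ≈ (-0.3959, -2.9686)

-0.3959, -2.9686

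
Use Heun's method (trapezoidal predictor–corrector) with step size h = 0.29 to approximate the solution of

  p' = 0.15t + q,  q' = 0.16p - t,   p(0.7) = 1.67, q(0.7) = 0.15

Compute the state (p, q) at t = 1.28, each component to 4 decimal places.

1.7469, -0.2637

Heun on (p,q): k1 = f(t_n, state_n); k2 = f(t_n + h, state_n + h·k1); state_{n+1} = state_n + (h/2)·(k1 + k2).
0.700000: (1.670000, 0.150000)
  k1 = (0.255000, -0.432800)
  predictor → (1.743950, 0.024488)
  k2 = (0.172988, -0.710968)
  → (1.732058, -0.015846)
0.990000: (1.732058, -0.015846)
  k1 = (0.132654, -0.712871)
  predictor → (1.770528, -0.222579)
  k2 = (-0.030579, -0.996716)
  → (1.746859, -0.263736)
(p(1.28), q(1.28)) ≈ (1.7469, -0.2637)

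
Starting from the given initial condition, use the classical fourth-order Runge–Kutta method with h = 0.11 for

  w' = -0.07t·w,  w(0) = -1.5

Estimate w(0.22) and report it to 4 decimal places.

-1.4975

RK4: k1 = f(t_n, w_n); k2 = f(t_n + h/2, w_n + (h/2)·k1); k3 = f(t_n + h/2, w_n + (h/2)·k2); k4 = f(t_n + h, w_n + h·k3); w_{n+1} = w_n + (h/6)·(k1 + 2k2 + 2k3 + k4).
t=0.000000, w=-1.500000:
  k1 = f(0.000000, -1.500000) = 0.000000
  k2 = f(0.055000, -1.500000) = 0.005775
  k3 = f(0.055000, -1.499682) = 0.005774
  k4 = f(0.110000, -1.499365) = 0.011545
  w ← -1.500000 + (0.11/6)·(k1 + 2k2 + 2k3 + k4) = -1.499365
t=0.110000, w=-1.499365:
  k1 = f(0.110000, -1.499365) = 0.011545
  k2 = f(0.165000, -1.498730) = 0.017310
  k3 = f(0.165000, -1.498413) = 0.017307
  k4 = f(0.220000, -1.497461) = 0.023061
  w ← -1.499365 + (0.11/6)·(k1 + 2k2 + 2k3 + k4) = -1.497461
w(0.22) ≈ -1.4975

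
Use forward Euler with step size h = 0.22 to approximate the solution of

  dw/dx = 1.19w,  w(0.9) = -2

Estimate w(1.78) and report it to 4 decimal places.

Euler: w_{n+1} = w_n + h·f(x_n, w_n).
x=0.900000, w=-2.000000: f=-2.380000 → w ← -2.000000 + 0.22·(-2.380000) = -2.523600
x=1.120000, w=-2.523600: f=-3.003084 → w ← -2.523600 + 0.22·(-3.003084) = -3.184278
x=1.340000, w=-3.184278: f=-3.789291 → w ← -3.184278 + 0.22·(-3.789291) = -4.017923
x=1.560000, w=-4.017923: f=-4.781328 → w ← -4.017923 + 0.22·(-4.781328) = -5.069815
w(1.78) ≈ -5.0698

-5.0698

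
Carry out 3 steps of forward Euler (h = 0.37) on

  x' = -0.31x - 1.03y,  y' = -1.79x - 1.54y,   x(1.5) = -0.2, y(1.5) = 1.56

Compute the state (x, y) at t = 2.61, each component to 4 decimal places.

-1.2023, 1.0238

Euler on (x,y): x_{n+1} = x_n + h·x', y_{n+1} = y_n + h·y'.
1.500000: (-0.200000, 1.560000); f=(-1.544800, -2.044400) → (-0.771576, 0.803572)
1.870000: (-0.771576, 0.803572); f=(-0.588491, 0.143620) → (-0.989318, 0.856711)
2.240000: (-0.989318, 0.856711); f=(-0.575724, 0.451543) → (-1.202336, 1.023782)
(x(2.61), y(2.61)) ≈ (-1.2023, 1.0238)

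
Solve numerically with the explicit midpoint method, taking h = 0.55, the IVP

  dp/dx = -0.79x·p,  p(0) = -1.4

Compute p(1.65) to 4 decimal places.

-0.4601

Midpoint: k1 = f(x_n, p_n); k2 = f(x_n + h/2, p_n + (h/2)·k1); p_{n+1} = p_n + h·k2.
x=0.000000, p=-1.400000:
  k1 = f(0.000000, -1.400000) = 0.000000
  k2 = f(0.275000, -1.400000) = 0.304150
  p ← -1.400000 + 0.55·0.304150 = -1.232717
x=0.550000, p=-1.232717:
  k1 = f(0.550000, -1.232717) = 0.535616
  k2 = f(0.825000, -1.085423) = 0.707425
  p ← -1.232717 + 0.55·0.707425 = -0.843634
x=1.100000, p=-0.843634:
  k1 = f(1.100000, -0.843634) = 0.733118
  k2 = f(1.375000, -0.642027) = 0.697401
  p ← -0.843634 + 0.55·0.697401 = -0.460063
p(1.65) ≈ -0.4601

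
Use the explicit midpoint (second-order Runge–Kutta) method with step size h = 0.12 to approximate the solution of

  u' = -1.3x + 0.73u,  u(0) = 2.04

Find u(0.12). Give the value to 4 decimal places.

2.2172

Midpoint: k1 = f(x_n, u_n); k2 = f(x_n + h/2, u_n + (h/2)·k1); u_{n+1} = u_n + h·k2.
x=0.000000, u=2.040000:
  k1 = f(0.000000, 2.040000) = 1.489200
  k2 = f(0.060000, 2.129352) = 1.476427
  u ← 2.040000 + 0.12·1.476427 = 2.217171
u(0.12) ≈ 2.2172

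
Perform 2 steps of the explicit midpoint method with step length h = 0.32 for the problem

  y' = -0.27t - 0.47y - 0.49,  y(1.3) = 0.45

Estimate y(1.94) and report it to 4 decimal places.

-0.1809

Midpoint: k1 = f(t_n, y_n); k2 = f(t_n + h/2, y_n + (h/2)·k1); y_{n+1} = y_n + h·k2.
t=1.300000, y=0.450000:
  k1 = f(1.300000, 0.450000) = -1.052500
  k2 = f(1.460000, 0.281600) = -1.016552
  y ← 0.450000 + 0.32·(-1.016552) = 0.124703
t=1.620000, y=0.124703:
  k1 = f(1.620000, 0.124703) = -0.986011
  k2 = f(1.780000, -0.033058) = -0.955063
  y ← 0.124703 + 0.32·(-0.955063) = -0.180917
y(1.94) ≈ -0.1809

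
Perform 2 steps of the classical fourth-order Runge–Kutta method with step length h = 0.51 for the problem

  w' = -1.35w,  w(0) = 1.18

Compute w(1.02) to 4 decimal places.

0.2991

RK4: k1 = f(s_n, w_n); k2 = f(s_n + h/2, w_n + (h/2)·k1); k3 = f(s_n + h/2, w_n + (h/2)·k2); k4 = f(s_n + h, w_n + h·k3); w_{n+1} = w_n + (h/6)·(k1 + 2k2 + 2k3 + k4).
s=0.000000, w=1.180000:
  k1 = f(0.000000, 1.180000) = -1.593000
  k2 = f(0.255000, 0.773785) = -1.044610
  k3 = f(0.255000, 0.913625) = -1.233393
  k4 = f(0.510000, 0.550970) = -0.743809
  w ← 1.180000 + (0.51/6)·(k1 + 2k2 + 2k3 + k4) = 0.594111
s=0.510000, w=0.594111:
  k1 = f(0.510000, 0.594111) = -0.802050
  k2 = f(0.765000, 0.389588) = -0.525944
  k3 = f(0.765000, 0.459995) = -0.620993
  k4 = f(1.020000, 0.277404) = -0.374496
  w ← 0.594111 + (0.51/6)·(k1 + 2k2 + 2k3 + k4) = 0.299125
w(1.02) ≈ 0.2991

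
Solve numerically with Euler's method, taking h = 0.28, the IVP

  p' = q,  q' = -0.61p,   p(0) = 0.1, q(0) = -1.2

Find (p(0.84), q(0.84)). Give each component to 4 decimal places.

-0.9063, -1.0783

Euler on (p,q): p_{n+1} = p_n + h·p', q_{n+1} = q_n + h·q'.
0.000000: (0.100000, -1.200000); f=(-1.200000, -0.061000) → (-0.236000, -1.217080)
0.280000: (-0.236000, -1.217080); f=(-1.217080, 0.143960) → (-0.576782, -1.176771)
0.560000: (-0.576782, -1.176771); f=(-1.176771, 0.351837) → (-0.906278, -1.078257)
(p(0.84), q(0.84)) ≈ (-0.9063, -1.0783)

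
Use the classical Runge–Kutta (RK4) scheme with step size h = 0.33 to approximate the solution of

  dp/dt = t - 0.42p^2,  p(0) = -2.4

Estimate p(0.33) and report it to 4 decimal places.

-3.5202

RK4: k1 = f(t_n, p_n); k2 = f(t_n + h/2, p_n + (h/2)·k1); k3 = f(t_n + h/2, p_n + (h/2)·k2); k4 = f(t_n + h, p_n + h·k3); p_{n+1} = p_n + (h/6)·(k1 + 2k2 + 2k3 + k4).
t=0.000000, p=-2.400000:
  k1 = f(0.000000, -2.400000) = -2.419200
  k2 = f(0.165000, -2.799168) = -3.125843
  k3 = f(0.165000, -2.915764) = -3.405706
  k4 = f(0.330000, -3.523883) = -4.885455
  p ← -2.400000 + (0.33/6)·(k1 + 2k2 + 2k3 + k4) = -3.520226
p(0.33) ≈ -3.5202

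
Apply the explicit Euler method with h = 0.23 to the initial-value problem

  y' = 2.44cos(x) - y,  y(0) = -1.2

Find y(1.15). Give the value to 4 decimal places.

1.0933

Euler: y_{n+1} = y_n + h·f(x_n, y_n).
x=0.000000, y=-1.200000: f=3.640000 → y ← -1.200000 + 0.23·3.640000 = -0.362800
x=0.230000, y=-0.362800: f=2.738546 → y ← -0.362800 + 0.23·2.738546 = 0.267066
x=0.460000, y=0.267066: f=1.919303 → y ← 0.267066 + 0.23·1.919303 = 0.708505
x=0.690000, y=0.708505: f=1.173335 → y ← 0.708505 + 0.23·1.173335 = 0.978372
x=0.920000, y=0.978372: f=0.499829 → y ← 0.978372 + 0.23·0.499829 = 1.093333
y(1.15) ≈ 1.0933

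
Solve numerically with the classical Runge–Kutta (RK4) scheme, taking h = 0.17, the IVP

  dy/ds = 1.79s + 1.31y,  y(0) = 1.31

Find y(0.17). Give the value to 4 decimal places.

1.6647

RK4: k1 = f(s_n, y_n); k2 = f(s_n + h/2, y_n + (h/2)·k1); k3 = f(s_n + h/2, y_n + (h/2)·k2); k4 = f(s_n + h, y_n + h·k3); y_{n+1} = y_n + (h/6)·(k1 + 2k2 + 2k3 + k4).
s=0.000000, y=1.310000:
  k1 = f(0.000000, 1.310000) = 1.716100
  k2 = f(0.085000, 1.455869) = 2.059338
  k3 = f(0.085000, 1.485044) = 2.097557
  k4 = f(0.170000, 1.666585) = 2.487526
  y ← 1.310000 + (0.17/6)·(k1 + 2k2 + 2k3 + k4) = 1.664660
y(0.17) ≈ 1.6647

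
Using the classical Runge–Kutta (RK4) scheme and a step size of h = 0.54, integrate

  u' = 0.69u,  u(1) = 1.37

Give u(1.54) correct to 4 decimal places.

RK4: k1 = f(x_n, u_n); k2 = f(x_n + h/2, u_n + (h/2)·k1); k3 = f(x_n + h/2, u_n + (h/2)·k2); k4 = f(x_n + h, u_n + h·k3); u_{n+1} = u_n + (h/6)·(k1 + 2k2 + 2k3 + k4).
x=1.000000, u=1.370000:
  k1 = f(1.000000, 1.370000) = 0.945300
  k2 = f(1.270000, 1.625231) = 1.121409
  k3 = f(1.270000, 1.672781) = 1.154219
  k4 = f(1.540000, 1.993278) = 1.375362
  u ← 1.370000 + (0.54/6)·(k1 + 2k2 + 2k3 + k4) = 1.988473
u(1.54) ≈ 1.9885

1.9885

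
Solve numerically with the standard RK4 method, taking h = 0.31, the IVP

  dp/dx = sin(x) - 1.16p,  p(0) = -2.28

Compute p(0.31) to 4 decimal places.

RK4: k1 = f(x_n, p_n); k2 = f(x_n + h/2, p_n + (h/2)·k1); k3 = f(x_n + h/2, p_n + (h/2)·k2); k4 = f(x_n + h, p_n + h·k3); p_{n+1} = p_n + (h/6)·(k1 + 2k2 + 2k3 + k4).
x=0.000000, p=-2.280000:
  k1 = f(0.000000, -2.280000) = 2.644800
  k2 = f(0.155000, -1.870056) = 2.323645
  k3 = f(0.155000, -1.919835) = 2.381389
  k4 = f(0.310000, -1.541769) = 2.093511
  p ← -2.280000 + (0.31/6)·(k1 + 2k2 + 2k3 + k4) = -1.549000
p(0.31) ≈ -1.5490

-1.5490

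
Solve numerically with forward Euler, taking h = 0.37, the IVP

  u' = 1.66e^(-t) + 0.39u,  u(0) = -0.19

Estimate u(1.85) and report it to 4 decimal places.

Euler: u_{n+1} = u_n + h·f(t_n, u_n).
t=0.000000, u=-0.190000: f=1.585900 → u ← -0.190000 + 0.37·1.585900 = 0.396783
t=0.370000, u=0.396783: f=1.301364 → u ← 0.396783 + 0.37·1.301364 = 0.878288
t=0.740000, u=0.878288: f=1.134541 → u ← 0.878288 + 0.37·1.134541 = 1.298068
t=1.110000, u=1.298068: f=1.053314 → u ← 1.298068 + 0.37·1.053314 = 1.687794
t=1.480000, u=1.687794: f=1.036118 → u ← 1.687794 + 0.37·1.036118 = 2.071158
u(1.85) ≈ 2.0712

2.0712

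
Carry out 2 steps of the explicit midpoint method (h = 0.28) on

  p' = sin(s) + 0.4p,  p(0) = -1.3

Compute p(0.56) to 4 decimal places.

Midpoint: k1 = f(s_n, p_n); k2 = f(s_n + h/2, p_n + (h/2)·k1); p_{n+1} = p_n + h·k2.
s=0.000000, p=-1.300000:
  k1 = f(0.000000, -1.300000) = -0.520000
  k2 = f(0.140000, -1.372800) = -0.409577
  p ← -1.300000 + 0.28·(-0.409577) = -1.414682
s=0.280000, p=-1.414682:
  k1 = f(0.280000, -1.414682) = -0.289517
  k2 = f(0.420000, -1.455214) = -0.174325
  p ← -1.414682 + 0.28·(-0.174325) = -1.463493
p(0.56) ≈ -1.4635

-1.4635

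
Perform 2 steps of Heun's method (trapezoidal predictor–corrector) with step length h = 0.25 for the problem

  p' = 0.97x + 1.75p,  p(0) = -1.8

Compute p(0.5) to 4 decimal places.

-4.0806

Heun: k1 = f(x_n, p_n); k2 = f(x_n + h, p_n + h·k1); p_{n+1} = p_n + (h/2)·(k1 + k2).
x=0.000000, p=-1.800000:
  k1 = f(0.000000, -1.800000) = -3.150000
  k2 = f(0.250000, -2.587500) = -4.285625
  p ← -1.800000 + (0.25/2)·(-3.150000 + (-4.285625)) = -2.729453
x=0.250000, p=-2.729453:
  k1 = f(0.250000, -2.729453) = -4.534043
  k2 = f(0.500000, -3.862964) = -6.275187
  p ← -2.729453 + (0.25/2)·(-4.534043 + (-6.275187)) = -4.080607
p(0.5) ≈ -4.0806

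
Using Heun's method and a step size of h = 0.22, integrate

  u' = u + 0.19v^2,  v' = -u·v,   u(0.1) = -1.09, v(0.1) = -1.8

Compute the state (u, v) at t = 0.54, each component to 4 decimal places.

Heun on (u,v): k1 = f(t_n, state_n); k2 = f(t_n + h, state_n + h·k1); state_{n+1} = state_n + (h/2)·(k1 + k2).
0.100000: (-1.090000, -1.800000)
  k1 = (-0.474400, -1.962000)
  predictor → (-1.194368, -2.231640)
  k2 = (-0.248127, -2.665399)
  → (-1.169478, -2.309014)
0.320000: (-1.169478, -2.309014)
  k1 = (-0.156484, -2.700341)
  predictor → (-1.203904, -2.903089)
  k2 = (0.397401, -3.495042)
  → (-1.142977, -2.990506)
(u(0.54), v(0.54)) ≈ (-1.1430, -2.9905)

-1.1430, -2.9905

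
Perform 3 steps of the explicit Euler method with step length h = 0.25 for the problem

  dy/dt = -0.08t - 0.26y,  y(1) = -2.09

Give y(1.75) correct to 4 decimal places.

-1.7792

Euler: y_{n+1} = y_n + h·f(t_n, y_n).
t=1.000000, y=-2.090000: f=0.463400 → y ← -2.090000 + 0.25·0.463400 = -1.974150
t=1.250000, y=-1.974150: f=0.413279 → y ← -1.974150 + 0.25·0.413279 = -1.870830
t=1.500000, y=-1.870830: f=0.366416 → y ← -1.870830 + 0.25·0.366416 = -1.779226
y(1.75) ≈ -1.7792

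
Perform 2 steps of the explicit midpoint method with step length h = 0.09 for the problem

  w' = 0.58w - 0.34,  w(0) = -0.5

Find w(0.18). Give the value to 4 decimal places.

-0.6195

Midpoint: k1 = f(x_n, w_n); k2 = f(x_n + h/2, w_n + (h/2)·k1); w_{n+1} = w_n + h·k2.
x=0.000000, w=-0.500000:
  k1 = f(0.000000, -0.500000) = -0.630000
  k2 = f(0.045000, -0.528350) = -0.646443
  w ← -0.500000 + 0.09·(-0.646443) = -0.558180
x=0.090000, w=-0.558180:
  k1 = f(0.090000, -0.558180) = -0.663744
  k2 = f(0.135000, -0.588048) = -0.681068
  w ← -0.558180 + 0.09·(-0.681068) = -0.619476
w(0.18) ≈ -0.6195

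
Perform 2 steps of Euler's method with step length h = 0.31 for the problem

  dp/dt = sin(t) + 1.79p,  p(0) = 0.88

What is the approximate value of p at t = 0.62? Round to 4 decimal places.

Euler: p_{n+1} = p_n + h·f(t_n, p_n).
t=0.000000, p=0.880000: f=1.575200 → p ← 0.880000 + 0.31·1.575200 = 1.368312
t=0.310000, p=1.368312: f=2.754337 → p ← 1.368312 + 0.31·2.754337 = 2.222157
p(0.62) ≈ 2.2222

2.2222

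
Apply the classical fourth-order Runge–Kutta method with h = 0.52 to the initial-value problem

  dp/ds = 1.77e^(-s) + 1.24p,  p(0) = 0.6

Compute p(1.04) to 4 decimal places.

4.7653

RK4: k1 = f(s_n, p_n); k2 = f(s_n + h/2, p_n + (h/2)·k1); k3 = f(s_n + h/2, p_n + (h/2)·k2); k4 = f(s_n + h, p_n + h·k3); p_{n+1} = p_n + (h/6)·(k1 + 2k2 + 2k3 + k4).
s=0.000000, p=0.600000:
  k1 = f(0.000000, 0.600000) = 2.514000
  k2 = f(0.260000, 1.253640) = 2.919275
  k3 = f(0.260000, 1.359011) = 3.049936
  k4 = f(0.520000, 2.185966) = 3.762900
  p ← 0.600000 + (0.52/6)·(k1 + 2k2 + 2k3 + k4) = 2.178661
s=0.520000, p=2.178661:
  k1 = f(0.520000, 2.178661) = 3.753841
  k2 = f(0.780000, 3.154660) = 4.723157
  k3 = f(0.780000, 3.406682) = 5.035664
  k4 = f(1.040000, 4.797207) = 6.574151
  p ← 2.178661 + (0.52/6)·(k1 + 2k2 + 2k3 + k4) = 4.765283
p(1.04) ≈ 4.7653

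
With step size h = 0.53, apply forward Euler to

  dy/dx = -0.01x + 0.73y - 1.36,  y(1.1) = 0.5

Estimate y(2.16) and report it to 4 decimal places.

Euler: y_{n+1} = y_n + h·f(x_n, y_n).
x=1.100000, y=0.500000: f=-1.006000 → y ← 0.500000 + 0.53·(-1.006000) = -0.033180
x=1.630000, y=-0.033180: f=-1.400521 → y ← -0.033180 + 0.53·(-1.400521) = -0.775456
y(2.16) ≈ -0.7755

-0.7755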